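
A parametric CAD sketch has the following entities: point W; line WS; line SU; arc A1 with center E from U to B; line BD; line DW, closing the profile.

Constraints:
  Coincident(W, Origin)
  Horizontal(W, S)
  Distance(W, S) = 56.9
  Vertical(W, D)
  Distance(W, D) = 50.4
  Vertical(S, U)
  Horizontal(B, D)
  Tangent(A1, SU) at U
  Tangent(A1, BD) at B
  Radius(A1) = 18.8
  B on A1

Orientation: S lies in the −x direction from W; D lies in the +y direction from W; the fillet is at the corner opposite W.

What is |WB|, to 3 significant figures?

63.2

W is at the origin; WS is horizontal with |WS| = 56.9 and S on the −x side, so S = (-56.9, 0.00). W and D share the same x with |WD| = 50.4 and D on the +y side, so D = (0.00, 50.4). The virtual corner opposite W is at (-56.9, 50.4). A1 meets SU tangentially, so EU is at right angles to SU and the tangent condition forces EB to be normal to BD, with radius 18.8, so the center E sits 18.8 in from both sides at E = (-38.1, 31.6). That places the tangent points at U = (-56.9, 31.6) on SU and B = (-38.1, 50.4) on BD. Then |WB| = |B − W| = 63.2.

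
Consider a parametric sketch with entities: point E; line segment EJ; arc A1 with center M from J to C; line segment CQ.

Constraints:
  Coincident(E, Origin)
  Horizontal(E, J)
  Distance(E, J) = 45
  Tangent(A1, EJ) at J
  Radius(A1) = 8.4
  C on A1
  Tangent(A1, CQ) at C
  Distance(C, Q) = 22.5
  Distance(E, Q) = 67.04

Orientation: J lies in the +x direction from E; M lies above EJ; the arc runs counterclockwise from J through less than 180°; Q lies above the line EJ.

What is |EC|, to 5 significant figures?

52.843

E is at the origin; E and J share the same y with |EJ| = 45.0 and J on the +x side, so J = (45.000, 0.0000). Tangency of A1 to EJ means the radius MJ is perpendicular to EJ, so M = J + (0, 8.4) = (45.000, 8.4000). Since MC ⟂ CQ (tangency), |MQ| = √(8.4² + 22.5²) = 24.017 regardless of where C sits on A1. So Q lies on both circle(E, 67.04) and circle(M, 24.017); the above-EJ intersection is Q = (62.096, 25.269). C is the foot of the tangent from Q: C = (52.619, 4.8619).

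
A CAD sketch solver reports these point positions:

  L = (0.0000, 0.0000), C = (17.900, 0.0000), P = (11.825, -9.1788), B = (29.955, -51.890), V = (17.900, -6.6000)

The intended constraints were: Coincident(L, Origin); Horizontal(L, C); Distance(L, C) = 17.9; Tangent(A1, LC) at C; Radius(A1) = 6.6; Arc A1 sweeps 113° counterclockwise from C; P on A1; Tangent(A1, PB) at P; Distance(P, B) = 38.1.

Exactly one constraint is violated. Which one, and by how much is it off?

Distance(P, B) = 38.1 — off by 8.30.

L = (0.00, 0.00) ✓; L.y = 0.00, C.y = 0.00 ✓; |LC| = 17.90 ✓; ∠(VC, CL) = 90.00° ✓; |VC| = 6.600 ✓; bearing(V→P) − bearing(V→C) = 113.0° ✓; |VP| = 6.600 ✓; ∠(VP, PB) = 90.00° ✓; |PB| = 46.40 ✗.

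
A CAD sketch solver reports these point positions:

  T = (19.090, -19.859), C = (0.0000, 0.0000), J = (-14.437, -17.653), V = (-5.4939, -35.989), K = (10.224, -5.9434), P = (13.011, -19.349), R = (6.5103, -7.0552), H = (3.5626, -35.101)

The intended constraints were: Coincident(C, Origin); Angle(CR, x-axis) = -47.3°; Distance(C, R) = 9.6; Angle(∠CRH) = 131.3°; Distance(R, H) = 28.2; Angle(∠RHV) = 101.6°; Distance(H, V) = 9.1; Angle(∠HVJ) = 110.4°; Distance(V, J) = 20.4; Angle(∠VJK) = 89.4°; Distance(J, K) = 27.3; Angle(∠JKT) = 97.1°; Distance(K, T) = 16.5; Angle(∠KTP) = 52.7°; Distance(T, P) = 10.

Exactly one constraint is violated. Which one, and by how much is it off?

Distance(T, P) = 10 — off by 3.90.

C = (0.00, 0.00) ✓; CR at -47.30° ✓; |CR| = 9.600 ✓; ∠CRH = 131.3° ✓; |RH| = 28.20 ✓; ∠RHV = 101.6° ✓; |HV| = 9.100 ✓; ∠HVJ = 110.4° ✓; |VJ| = 20.40 ✓; ∠VJK = 89.40° ✓; |JK| = 27.30 ✓; ∠JKT = 97.10° ✓; |KT| = 16.50 ✓; ∠KTP = 52.70° ✓; |TP| = 6.100 ✗.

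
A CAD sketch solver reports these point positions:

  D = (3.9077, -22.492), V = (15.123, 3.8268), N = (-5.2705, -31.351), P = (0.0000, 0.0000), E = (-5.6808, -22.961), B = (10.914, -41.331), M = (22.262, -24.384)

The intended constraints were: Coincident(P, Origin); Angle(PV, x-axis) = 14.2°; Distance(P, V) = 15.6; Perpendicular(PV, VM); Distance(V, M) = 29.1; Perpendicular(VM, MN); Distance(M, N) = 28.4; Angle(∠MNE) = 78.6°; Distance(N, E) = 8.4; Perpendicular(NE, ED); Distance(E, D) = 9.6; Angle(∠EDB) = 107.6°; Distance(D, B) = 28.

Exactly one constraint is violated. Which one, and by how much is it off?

Distance(D, B) = 28 — off by 7.90.

P = (0.00, 0.00) ✓; PV at 14.20° ✓; |PV| = 15.60 ✓; ∠(PV, VM) = 90.00° ✓; |VM| = 29.10 ✓; ∠(VM, MN) = 90.00° ✓; |MN| = 28.40 ✓; ∠MNE = 78.60° ✓; |NE| = 8.400 ✓; ∠(NE, ED) = 90.00° ✓; |ED| = 9.600 ✓; ∠EDB = 107.6° ✓; |DB| = 20.10 ✗.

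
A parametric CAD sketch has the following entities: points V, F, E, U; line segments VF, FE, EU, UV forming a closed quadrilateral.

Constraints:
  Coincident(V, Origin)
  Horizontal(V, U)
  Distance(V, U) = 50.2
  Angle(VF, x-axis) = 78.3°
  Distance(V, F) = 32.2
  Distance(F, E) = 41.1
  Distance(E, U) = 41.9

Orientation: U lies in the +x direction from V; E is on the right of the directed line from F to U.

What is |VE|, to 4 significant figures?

13.33

V is at the origin; V and U share the same y with |VU| = 50.2 and U in +x, so U = (50.2, 0). VF runs at 78.3° with |VF| = 32.2, so F = (6.530, 31.53). E is determined by |FE| = 41.1 and |EU| = 41.9 together: it lies at the intersection of circle(F, 41.1) and circle(U, 41.9). With |FU| = 53.86, the foot of the radical line on FU is 26.32 from F and the perpendicular offset is √(41.1² − 26.32²) = 31.57. Taking the right-of-FU solution: E = (9.384, -9.470).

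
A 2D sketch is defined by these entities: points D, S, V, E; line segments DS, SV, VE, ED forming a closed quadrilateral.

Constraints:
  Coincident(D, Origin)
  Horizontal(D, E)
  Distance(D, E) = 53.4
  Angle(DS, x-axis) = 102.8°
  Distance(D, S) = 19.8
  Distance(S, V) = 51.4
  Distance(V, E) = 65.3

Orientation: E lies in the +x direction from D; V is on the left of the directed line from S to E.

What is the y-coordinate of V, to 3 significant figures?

59.8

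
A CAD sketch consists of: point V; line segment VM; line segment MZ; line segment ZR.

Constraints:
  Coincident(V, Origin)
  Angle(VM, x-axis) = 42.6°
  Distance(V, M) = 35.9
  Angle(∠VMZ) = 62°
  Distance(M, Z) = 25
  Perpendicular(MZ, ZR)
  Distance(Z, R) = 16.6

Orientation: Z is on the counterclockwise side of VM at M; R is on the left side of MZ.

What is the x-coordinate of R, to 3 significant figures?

-2.67

∠VMZ = 62.0°, so MZ runs at 42.6° + (180° − 62.0°) = 161° from the x-axis; with |MZ| = 25.0, Z = M + 25.0·(cos 161°, sin 161°) = (2.85, 32.6). MZ is perpendicular to ZR; with |ZR| = 16.6 on the left of MZ, R = Z + 16.6·(-0.332, -0.943) = (-2.67, 16.9). So R.x = -2.67.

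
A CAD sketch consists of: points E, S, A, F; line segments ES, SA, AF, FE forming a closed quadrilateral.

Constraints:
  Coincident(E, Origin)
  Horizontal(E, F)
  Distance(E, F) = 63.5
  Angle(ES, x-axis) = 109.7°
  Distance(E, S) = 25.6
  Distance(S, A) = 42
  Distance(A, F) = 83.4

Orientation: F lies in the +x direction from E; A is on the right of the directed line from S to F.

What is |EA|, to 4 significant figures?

24.76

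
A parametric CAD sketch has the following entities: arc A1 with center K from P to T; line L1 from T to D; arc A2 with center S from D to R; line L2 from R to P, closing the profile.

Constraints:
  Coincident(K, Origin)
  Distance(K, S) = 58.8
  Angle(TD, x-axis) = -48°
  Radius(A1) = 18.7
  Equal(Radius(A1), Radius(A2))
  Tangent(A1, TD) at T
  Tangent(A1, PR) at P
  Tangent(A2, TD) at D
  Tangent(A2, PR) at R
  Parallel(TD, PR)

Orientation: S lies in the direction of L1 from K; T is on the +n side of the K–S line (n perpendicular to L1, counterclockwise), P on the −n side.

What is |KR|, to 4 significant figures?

61.70

The slot axis is L1's direction at -48.0°, so u = (cos -48.0°, sin -48.0°) = (0.6691, -0.7431) and n = (−sin -48.0°, cos -48.0°) = (0.7431, 0.6691). K is at the origin and S lies 58.8 along u from K, so S = 58.8·u = (39.34, -43.70). Tangency of A1 to both parallel lines with radius 18.7 puts T and P at K ± 18.7·n: T = (13.90, 12.51), P = (-13.90, -12.51). Equal radii place D and R the same way about S: D = S + 18.7·n = (53.24, -31.18), R = S − 18.7·n = (25.45, -56.21). Then |KR| = |R − K| = 61.70.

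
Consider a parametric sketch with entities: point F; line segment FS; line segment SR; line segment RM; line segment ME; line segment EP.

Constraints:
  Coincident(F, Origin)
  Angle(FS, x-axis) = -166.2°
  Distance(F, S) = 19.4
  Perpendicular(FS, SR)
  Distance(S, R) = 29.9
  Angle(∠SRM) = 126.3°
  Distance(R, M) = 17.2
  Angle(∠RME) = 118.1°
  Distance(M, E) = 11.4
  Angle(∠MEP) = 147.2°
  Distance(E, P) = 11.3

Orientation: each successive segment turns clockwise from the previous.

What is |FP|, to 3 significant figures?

27.7

F is at the origin; FS runs at -166.2° with length 19.4, so S = (-18.8, -4.63). The perpendicularity gives SR at right angles to FS, so SR runs at 104°; with |SR| = 29.9, R = (-26.0, 24.4). ∠SRM = 126.3° gives RM at 50.1° from the x-axis; with |RM| = 17.2, M = (-14.9, 37.6). ∠RME = 118.1° gives ME at -11.8° from the x-axis; with |ME| = 11.4, E = (-3.78, 35.3). ∠MEP = 147.2° gives EP at -44.6° from the x-axis; with |EP| = 11.3, P = (4.27, 27.3). Then |FP| = |P − F| = 27.7.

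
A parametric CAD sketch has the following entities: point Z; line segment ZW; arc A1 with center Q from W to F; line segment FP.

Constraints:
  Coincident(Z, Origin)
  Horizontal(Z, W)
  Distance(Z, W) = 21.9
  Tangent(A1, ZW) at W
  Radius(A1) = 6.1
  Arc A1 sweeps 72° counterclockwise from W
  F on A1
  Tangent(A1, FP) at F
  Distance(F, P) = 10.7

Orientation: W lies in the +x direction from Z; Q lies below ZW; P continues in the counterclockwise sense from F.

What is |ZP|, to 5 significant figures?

19.255

Z is at the origin; Z and W share the same y with |ZW| = 21.9 and W on the +x side, so W = (21.900, 0.0000). Tangency of A1 to ZW means the radius QW is perpendicular to ZW, so Q = W + (0, -6.1) = (21.900, -6.1000). On A1, W sits at bearing 90° from Q; a 72° counterclockwise sweep puts F at bearing 162°, so F = Q + 6.1·(cos 162°, sin 162°) = (16.099, -4.2150). The tangent condition forces QF to be normal to FP, so FP runs along (−sin 162°, cos 162°); with |FP| = 10.7, P = (12.792, -14.391). Then |ZP| = |P − Z| = 19.255.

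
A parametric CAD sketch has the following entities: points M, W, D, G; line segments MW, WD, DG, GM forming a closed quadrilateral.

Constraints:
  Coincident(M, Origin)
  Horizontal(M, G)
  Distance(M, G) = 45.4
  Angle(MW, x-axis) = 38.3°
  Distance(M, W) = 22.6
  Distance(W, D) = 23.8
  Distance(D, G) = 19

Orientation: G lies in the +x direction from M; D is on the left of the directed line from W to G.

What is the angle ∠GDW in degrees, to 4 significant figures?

92.16°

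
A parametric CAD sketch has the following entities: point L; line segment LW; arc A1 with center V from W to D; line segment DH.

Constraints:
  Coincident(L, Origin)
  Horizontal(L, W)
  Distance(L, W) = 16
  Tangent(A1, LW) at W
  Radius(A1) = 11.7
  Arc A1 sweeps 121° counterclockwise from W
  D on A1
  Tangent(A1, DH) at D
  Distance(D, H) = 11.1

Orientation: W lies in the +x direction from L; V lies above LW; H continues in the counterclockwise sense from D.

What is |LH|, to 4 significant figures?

33.98

L is at the origin; LW is horizontal with |LW| = 16.0 and W on the +x side, so W = (16.00, 0.000). A1 meets LW tangentially, so VW is at right angles to LW, so V = W + (0, 11.7) = (16.00, 11.70). On A1, W sits at bearing -90° from V; a 121° counterclockwise sweep puts D at bearing 31°, so D = V + 11.7·(cos 31°, sin 31°) = (26.03, 17.73). The tangent condition forces VD to be normal to DH, so DH runs along (−sin 31°, cos 31°); with |DH| = 11.1, H = (20.31, 27.24). Then |LH| = |H − L| = 33.98.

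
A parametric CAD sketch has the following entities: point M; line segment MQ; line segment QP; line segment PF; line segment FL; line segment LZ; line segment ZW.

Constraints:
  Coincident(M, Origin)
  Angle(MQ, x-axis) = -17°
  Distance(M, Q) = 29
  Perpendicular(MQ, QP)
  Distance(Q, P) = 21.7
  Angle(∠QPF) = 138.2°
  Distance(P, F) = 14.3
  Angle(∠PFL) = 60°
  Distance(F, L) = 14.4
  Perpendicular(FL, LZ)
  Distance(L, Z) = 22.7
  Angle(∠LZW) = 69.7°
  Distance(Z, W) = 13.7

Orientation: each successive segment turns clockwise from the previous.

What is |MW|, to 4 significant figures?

44.02

M is at the origin; MQ runs at -17.0° with length 29.0, so Q = (27.73, -8.479). MQ ⟂ QP, so QP runs at -107.0°; with |QP| = 21.7, P = (21.39, -29.23). ∠QPF = 138.2° gives PF at -148.8° from the x-axis; with |PF| = 14.3, F = (9.157, -36.64). ∠PFL = 60.0° gives FL at 91.20° from the x-axis; with |FL| = 14.4, L = (8.855, -22.24). FL ⟂ LZ, so LZ runs at 1.200°; with |LZ| = 22.7, Z = (31.55, -21.77). ∠LZW = 69.7° gives ZW at -109.1° from the x-axis; with |ZW| = 13.7, W = (27.07, -34.71). Then |MW| = |W − M| = 44.02.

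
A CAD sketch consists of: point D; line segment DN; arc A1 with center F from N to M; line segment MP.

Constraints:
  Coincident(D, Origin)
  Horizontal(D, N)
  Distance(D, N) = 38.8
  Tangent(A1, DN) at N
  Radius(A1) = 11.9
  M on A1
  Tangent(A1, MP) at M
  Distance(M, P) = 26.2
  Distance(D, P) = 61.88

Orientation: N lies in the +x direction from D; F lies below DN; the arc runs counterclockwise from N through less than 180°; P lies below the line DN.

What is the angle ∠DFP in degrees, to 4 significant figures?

125.4°

D is at the origin; D and N share the same y with |DN| = 38.8 and N on the +x side, so N = (38.80, 0.000). Since A1 is tangent to DN there, FN ⟂ DN, so F = N + (0, -11.9) = (38.80, -11.90). Since FM ⟂ MP (tangency), |FP| = √(11.9² + 26.2²) = 28.78 regardless of where M sits on A1. So P lies on both circle(D, 61.88) and circle(F, 28.78); the below-DN intersection is P = (47.87, -39.21). M is the foot of the tangent from P: M = (30.07, -19.99).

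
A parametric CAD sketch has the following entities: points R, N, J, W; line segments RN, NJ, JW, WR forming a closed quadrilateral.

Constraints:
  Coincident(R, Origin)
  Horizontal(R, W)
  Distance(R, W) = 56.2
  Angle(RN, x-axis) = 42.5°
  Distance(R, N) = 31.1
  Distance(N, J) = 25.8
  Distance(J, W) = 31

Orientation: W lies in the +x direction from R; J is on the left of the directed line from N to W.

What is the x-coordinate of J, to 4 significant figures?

47.23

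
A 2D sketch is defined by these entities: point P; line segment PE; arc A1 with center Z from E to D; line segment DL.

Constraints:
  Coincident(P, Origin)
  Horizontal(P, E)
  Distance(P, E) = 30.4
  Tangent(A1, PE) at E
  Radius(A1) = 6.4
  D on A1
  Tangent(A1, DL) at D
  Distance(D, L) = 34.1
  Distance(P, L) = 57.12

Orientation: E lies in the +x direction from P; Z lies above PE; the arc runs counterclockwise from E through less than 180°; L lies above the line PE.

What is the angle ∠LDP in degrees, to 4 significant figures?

106.5°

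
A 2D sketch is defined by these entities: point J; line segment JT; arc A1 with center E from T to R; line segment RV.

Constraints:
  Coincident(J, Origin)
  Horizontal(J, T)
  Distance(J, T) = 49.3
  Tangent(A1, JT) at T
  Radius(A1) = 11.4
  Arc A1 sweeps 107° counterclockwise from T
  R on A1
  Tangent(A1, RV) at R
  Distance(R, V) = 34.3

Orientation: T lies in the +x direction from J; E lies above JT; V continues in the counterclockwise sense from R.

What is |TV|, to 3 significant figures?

47.5

J is at the origin; J and T share the same y with |JT| = 49.3 and T on the +x side, so T = (49.3, 0.00). The tangent condition forces ET to be normal to JT, so E = T + (0, 11.4) = (49.3, 11.4). On A1, T sits at bearing -90° from E; a 107° counterclockwise sweep puts R at bearing 17°, so R = E + 11.4·(cos 17°, sin 17°) = (60.2, 14.7). A1 meets RV tangentially, so ER is at right angles to RV, so RV runs along (−sin 17°, cos 17°); with |RV| = 34.3, V = (50.2, 47.5). Then |TV| = |V − T| = 47.5.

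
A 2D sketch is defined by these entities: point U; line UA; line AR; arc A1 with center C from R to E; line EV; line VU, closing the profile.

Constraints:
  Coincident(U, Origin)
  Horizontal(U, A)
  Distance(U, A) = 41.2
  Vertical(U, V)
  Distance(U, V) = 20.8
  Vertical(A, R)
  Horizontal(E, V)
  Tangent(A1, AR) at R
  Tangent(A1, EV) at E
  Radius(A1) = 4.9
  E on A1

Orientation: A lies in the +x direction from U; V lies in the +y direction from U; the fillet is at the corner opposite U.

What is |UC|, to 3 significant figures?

39.6

UV is vertical with |UV| = 20.8 and V on the +y side, so V = (0.00, 20.8). The virtual corner opposite U is at (41.2, 20.8). Tangency of A1 to AR means the radius CR is perpendicular to AR and tangency of A1 to EV means the radius CE is perpendicular to EV, with radius 4.9, so the center C sits 4.9 in from both sides at C = (36.3, 15.9). Then |UC| = |C − U| = 39.6.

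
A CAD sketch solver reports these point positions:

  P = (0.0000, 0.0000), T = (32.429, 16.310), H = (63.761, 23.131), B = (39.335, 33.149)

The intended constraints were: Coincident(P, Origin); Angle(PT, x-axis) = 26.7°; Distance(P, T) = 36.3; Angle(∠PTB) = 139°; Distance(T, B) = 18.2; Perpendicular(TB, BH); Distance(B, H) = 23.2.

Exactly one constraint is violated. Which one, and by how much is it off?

Distance(B, H) = 23.2 — off by 3.20.

P = (0.00, 0.00) ✓; PT at 26.70° ✓; |PT| = 36.30 ✓; ∠PTB = 139.0° ✓; |TB| = 18.20 ✓; ∠(TB, BH) = 90.00° ✓; |BH| = 26.40 ✗.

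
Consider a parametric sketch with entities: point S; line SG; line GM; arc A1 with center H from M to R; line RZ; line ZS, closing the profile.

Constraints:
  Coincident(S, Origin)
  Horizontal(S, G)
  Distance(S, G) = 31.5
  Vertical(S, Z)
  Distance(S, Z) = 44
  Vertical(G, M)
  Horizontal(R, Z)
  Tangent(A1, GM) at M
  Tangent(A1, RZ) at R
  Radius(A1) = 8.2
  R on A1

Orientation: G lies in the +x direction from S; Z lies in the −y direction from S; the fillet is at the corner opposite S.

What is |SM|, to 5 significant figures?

47.685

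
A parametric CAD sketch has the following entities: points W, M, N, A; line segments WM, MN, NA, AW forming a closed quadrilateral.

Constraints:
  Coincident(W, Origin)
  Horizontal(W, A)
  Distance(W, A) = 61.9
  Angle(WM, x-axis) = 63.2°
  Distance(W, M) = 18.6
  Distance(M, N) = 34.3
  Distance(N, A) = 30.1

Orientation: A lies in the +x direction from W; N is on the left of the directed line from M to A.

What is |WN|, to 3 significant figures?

47.9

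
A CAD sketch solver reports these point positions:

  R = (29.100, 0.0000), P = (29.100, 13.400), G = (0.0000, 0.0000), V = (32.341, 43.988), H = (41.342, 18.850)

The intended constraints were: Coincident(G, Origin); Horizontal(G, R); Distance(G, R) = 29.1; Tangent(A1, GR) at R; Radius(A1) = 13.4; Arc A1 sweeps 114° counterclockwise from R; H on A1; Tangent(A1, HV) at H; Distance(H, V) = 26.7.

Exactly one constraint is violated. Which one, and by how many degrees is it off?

Tangent(A1, HV) at H — off by 4.30°.

G = (0.00, 0.00) ✓; G.y = 0.00, R.y = 0.00 ✓; |GR| = 29.10 ✓; ∠(PR, RG) = 90.00° ✓; |PR| = 13.40 ✓; bearing(P→H) − bearing(P→R) = 114.0° ✓; |PH| = 13.40 ✓; ∠(PH, HV) = 94.30° ✗; |HV| = 26.70 ✓.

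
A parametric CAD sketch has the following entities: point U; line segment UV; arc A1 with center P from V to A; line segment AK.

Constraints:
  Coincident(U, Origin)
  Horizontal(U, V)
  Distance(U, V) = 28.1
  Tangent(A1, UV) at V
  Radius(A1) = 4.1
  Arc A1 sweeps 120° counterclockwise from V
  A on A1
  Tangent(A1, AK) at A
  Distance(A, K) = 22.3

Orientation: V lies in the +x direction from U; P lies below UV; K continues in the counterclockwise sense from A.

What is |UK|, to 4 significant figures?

43.85

U is at the origin; UV is horizontal with |UV| = 28.1 and V on the +x side, so V = (28.10, 0.000). The tangent condition forces PV to be normal to UV, so P = V + (0, -4.1) = (28.10, -4.100). On A1, V sits at bearing 90° from P; a 120° counterclockwise sweep puts A at bearing 210°, so A = P + 4.1·(cos 210°, sin 210°) = (24.55, -6.150). The tangent condition forces PA to be normal to AK, so AK runs along (−sin 210°, cos 210°); with |AK| = 22.3, K = (35.70, -25.46). Then |UK| = |K − U| = 43.85.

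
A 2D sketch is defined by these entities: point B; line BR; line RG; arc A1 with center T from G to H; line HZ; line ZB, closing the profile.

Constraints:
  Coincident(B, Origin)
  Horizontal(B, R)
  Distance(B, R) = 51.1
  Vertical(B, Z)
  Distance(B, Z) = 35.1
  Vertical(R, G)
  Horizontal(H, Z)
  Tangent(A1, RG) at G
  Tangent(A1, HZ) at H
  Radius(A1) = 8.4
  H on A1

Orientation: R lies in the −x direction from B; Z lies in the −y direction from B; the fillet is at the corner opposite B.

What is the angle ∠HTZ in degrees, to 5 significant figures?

78.871°

The virtual corner opposite B is at (-51.100, -35.100). Since A1 is tangent to RG there, TG ⟂ RG and the tangent condition forces TH to be normal to HZ, with radius 8.4, so the center T sits 8.4 in from both sides at T = (-42.700, -26.700). That places the tangent points at G = (-51.100, -26.700) on RG and H = (-42.700, -35.100) on HZ. Then cos ∠HTZ = TH·TZ / (|TH||TZ|), giving 78.871°.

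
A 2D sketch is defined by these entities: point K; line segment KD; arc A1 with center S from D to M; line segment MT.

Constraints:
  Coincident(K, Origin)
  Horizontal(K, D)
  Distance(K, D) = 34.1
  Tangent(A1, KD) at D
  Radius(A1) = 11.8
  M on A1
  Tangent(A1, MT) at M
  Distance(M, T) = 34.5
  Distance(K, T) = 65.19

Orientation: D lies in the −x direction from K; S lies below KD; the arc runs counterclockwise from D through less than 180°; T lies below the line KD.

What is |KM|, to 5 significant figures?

47.394

Checks: ∠(SD, DK) = 90.00° ✓; |SM| = 11.80 ✓; ∠(SM, MT) = 90.00° ✓; |MT| = 34.50 ✓; |KT| = 65.19 ✓.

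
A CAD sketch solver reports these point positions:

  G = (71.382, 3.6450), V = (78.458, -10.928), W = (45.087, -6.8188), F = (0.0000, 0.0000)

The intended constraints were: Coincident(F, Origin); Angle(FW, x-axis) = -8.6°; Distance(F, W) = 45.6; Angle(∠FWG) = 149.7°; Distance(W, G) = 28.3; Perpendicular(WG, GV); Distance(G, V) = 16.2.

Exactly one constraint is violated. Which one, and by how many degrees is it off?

Perpendicular(WG, GV) — off by 4.20°.

F = (0.00, 0.00) ✓; FW at -8.600° ✓; |FW| = 45.60 ✓; ∠FWG = 149.7° ✓; |WG| = 28.30 ✓; ∠(WG, GV) = 85.80° ✗; |GV| = 16.20 ✓.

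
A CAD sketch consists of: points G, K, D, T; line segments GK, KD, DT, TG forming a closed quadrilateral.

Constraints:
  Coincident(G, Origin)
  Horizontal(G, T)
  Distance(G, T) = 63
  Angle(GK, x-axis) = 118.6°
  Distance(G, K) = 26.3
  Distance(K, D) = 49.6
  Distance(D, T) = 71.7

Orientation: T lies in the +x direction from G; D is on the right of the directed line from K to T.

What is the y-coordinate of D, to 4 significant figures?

-25.75

G is at the origin; G and T share the same y with |GT| = 63.0 and T in +x, so T = (63.0, 0). GK runs at 118.6° with |GK| = 26.3, so K = (-12.59, 23.09). D is determined by |KD| = 49.6 and |DT| = 71.7 together: it lies at the intersection of circle(K, 49.6) and circle(T, 71.7). With |KT| = 79.04, the foot of the radical line on KT is 22.56 from K and the perpendicular offset is √(49.6² − 22.56²) = 44.17. Taking the right-of-KT solution: D = (-3.918, -25.75).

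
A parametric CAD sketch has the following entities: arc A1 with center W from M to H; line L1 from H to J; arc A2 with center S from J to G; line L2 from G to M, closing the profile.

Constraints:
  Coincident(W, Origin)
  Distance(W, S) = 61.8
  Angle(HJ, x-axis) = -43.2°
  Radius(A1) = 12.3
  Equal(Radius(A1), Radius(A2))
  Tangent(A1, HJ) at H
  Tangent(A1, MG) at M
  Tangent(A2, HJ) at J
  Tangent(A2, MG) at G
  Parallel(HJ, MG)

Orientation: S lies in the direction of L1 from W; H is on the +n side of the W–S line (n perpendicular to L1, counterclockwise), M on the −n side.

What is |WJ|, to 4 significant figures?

63.01

The slot axis is L1's direction at -43.2°, so u = (cos -43.2°, sin -43.2°) = (0.7290, -0.6845) and n = (−sin -43.2°, cos -43.2°) = (0.6845, 0.7290). W is at the origin and S lies 61.8 along u from W, so S = 61.8·u = (45.05, -42.31). Tangency of A1 to both parallel lines with radius 12.3 puts H and M at W ± 12.3·n: H = (8.420, 8.966), M = (-8.420, -8.966). Equal radii place J and G the same way about S: J = S + 12.3·n = (53.47, -33.34), G = S − 12.3·n = (36.63, -51.27). Then |WJ| = |J − W| = 63.01.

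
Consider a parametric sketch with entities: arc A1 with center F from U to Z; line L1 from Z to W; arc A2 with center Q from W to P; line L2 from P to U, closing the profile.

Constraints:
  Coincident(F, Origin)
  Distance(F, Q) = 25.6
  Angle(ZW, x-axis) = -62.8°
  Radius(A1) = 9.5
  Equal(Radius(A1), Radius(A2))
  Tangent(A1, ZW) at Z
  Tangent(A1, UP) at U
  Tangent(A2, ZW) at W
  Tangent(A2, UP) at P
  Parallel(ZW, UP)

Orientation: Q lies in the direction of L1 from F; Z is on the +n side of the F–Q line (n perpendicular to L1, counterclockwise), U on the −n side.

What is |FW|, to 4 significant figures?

27.31

Tangency of A1 to both parallel lines with radius 9.5 puts Z and U at F ± 9.5·n: Z = (8.449, 4.342), U = (-8.449, -4.342). Equal radii place W and P the same way about Q: W = Q + 9.5·n = (20.15, -18.43), P = Q − 9.5·n = (3.252, -27.11). Then |FW| = |W − F| = 27.31.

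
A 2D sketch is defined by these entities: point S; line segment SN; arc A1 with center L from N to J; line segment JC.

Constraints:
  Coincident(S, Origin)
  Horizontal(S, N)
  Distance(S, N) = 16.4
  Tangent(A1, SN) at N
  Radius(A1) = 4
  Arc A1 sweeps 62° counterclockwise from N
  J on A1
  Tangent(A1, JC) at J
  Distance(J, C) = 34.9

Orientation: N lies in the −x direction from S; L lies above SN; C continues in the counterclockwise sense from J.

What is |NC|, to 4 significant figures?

38.49

On A1, N sits at bearing -90° from L; a 62° counterclockwise sweep puts J at bearing -28°, so J = L + 4.0·(cos -28°, sin -28°) = (-12.87, 2.122). The tangent condition forces LJ to be normal to JC, so JC runs along (−sin -28°, cos -28°); with |JC| = 34.9, C = (3.516, 32.94). Then |NC| = |C − N| = 38.49.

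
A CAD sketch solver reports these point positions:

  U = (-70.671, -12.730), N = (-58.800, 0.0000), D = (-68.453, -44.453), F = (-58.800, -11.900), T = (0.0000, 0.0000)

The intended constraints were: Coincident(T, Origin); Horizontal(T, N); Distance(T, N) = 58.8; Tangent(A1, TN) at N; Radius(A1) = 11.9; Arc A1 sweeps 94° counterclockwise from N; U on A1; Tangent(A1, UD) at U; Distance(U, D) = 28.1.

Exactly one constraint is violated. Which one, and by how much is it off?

Distance(U, D) = 28.1 — off by 3.70.

T = (0.00, 0.00) ✓; T.y = 0.00, N.y = 0.00 ✓; |TN| = 58.80 ✓; ∠(FN, NT) = 90.00° ✓; |FN| = 11.90 ✓; bearing(F→U) − bearing(F→N) = 94.00° ✓; |FU| = 11.90 ✓; ∠(FU, UD) = 90.00° ✓; |UD| = 31.80 ✗.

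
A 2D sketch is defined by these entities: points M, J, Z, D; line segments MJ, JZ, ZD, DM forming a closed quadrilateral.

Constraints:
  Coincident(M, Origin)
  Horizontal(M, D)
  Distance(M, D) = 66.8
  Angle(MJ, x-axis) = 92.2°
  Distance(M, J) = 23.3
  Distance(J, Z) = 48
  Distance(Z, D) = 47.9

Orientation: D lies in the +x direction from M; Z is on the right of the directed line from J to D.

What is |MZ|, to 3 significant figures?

29.3

M is at the origin; M and D share the same y with |MD| = 66.8 and D in +x, so D = (66.8, 0). MJ runs at 92.2° with |MJ| = 23.3, so J = (-0.894, 23.3). Z is determined by |JZ| = 48.0 and |ZD| = 47.9 together: it lies at the intersection of circle(J, 48.0) and circle(D, 47.9). With |JD| = 71.6, the foot of the radical line on JD is 35.9 from J and the perpendicular offset is √(48.0² − 35.9²) = 31.9. Taking the right-of-JD solution: Z = (22.6, -18.6).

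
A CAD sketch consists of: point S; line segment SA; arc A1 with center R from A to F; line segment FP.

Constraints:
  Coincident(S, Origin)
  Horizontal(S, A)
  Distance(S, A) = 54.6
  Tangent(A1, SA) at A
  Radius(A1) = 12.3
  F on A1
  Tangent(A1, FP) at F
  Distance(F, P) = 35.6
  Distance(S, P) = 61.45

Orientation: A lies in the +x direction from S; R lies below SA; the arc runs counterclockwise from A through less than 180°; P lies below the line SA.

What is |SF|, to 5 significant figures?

43.840

Checks: |RF| = 12.30 ✓; ∠(RF, FP) = 90.00° ✓; |FP| = 35.60 ✓; |SP| = 61.45 ✓.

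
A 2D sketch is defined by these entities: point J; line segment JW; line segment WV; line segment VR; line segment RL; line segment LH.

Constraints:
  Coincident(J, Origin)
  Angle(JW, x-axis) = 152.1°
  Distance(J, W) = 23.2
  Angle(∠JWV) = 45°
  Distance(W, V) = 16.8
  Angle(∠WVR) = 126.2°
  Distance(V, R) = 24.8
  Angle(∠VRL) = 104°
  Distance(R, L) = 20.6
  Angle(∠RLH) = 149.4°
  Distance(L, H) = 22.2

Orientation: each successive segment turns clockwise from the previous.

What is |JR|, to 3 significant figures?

15.5

J is at the origin; JW runs at 152.1° with length 23.2, so W = (-20.5, 10.9). ∠JWV = 45.0° gives WV at 17.1° from the x-axis; with |WV| = 16.8, V = (-4.45, 15.8). ∠WVR = 126.2° gives VR at -36.7° from the x-axis; with |VR| = 24.8, R = (15.4, 0.975). Then |JR| = |R − J| = 15.5.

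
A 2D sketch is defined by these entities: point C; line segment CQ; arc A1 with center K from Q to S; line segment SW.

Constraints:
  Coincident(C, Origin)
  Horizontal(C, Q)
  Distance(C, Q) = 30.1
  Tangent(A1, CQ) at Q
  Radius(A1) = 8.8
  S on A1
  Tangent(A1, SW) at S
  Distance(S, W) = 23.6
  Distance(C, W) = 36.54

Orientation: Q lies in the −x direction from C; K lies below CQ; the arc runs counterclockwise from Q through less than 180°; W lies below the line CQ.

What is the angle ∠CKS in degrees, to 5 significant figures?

149.24°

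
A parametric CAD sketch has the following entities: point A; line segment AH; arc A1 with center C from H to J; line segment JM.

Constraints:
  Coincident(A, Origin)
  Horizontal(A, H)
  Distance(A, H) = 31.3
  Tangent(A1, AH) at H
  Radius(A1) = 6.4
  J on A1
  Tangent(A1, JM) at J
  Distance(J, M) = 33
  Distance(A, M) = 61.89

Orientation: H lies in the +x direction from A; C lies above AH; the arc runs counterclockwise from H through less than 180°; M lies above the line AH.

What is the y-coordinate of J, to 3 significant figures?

3.31

A is at the origin; AH is horizontal with |AH| = 31.3 and H on the +x side, so H = (31.3, 0.00). A1 meets AH tangentially, so CH is at right angles to AH, so C = H + (0, 6.4) = (31.3, 6.40). Since CJ ⟂ JM (tangency), |CM| = √(6.4² + 33.0²) = 33.6 regardless of where J sits on A1. So M lies on both circle(A, 61.89) and circle(C, 33.6); the above-AH intersection is M = (52.9, 32.2). J is the foot of the tangent from M: J = (36.9, 3.31).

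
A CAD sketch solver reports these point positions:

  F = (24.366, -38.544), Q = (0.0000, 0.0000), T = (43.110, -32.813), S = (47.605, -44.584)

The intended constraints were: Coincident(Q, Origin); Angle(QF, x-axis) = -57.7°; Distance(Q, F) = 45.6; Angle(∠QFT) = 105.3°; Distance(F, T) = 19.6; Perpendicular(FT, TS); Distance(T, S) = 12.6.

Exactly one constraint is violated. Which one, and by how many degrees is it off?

Perpendicular(FT, TS) — off by 3.90°.

Q = (0.00, 0.00) ✓; QF at -57.70° ✓; |QF| = 45.60 ✓; ∠QFT = 105.3° ✓; |FT| = 19.60 ✓; ∠(FT, TS) = 86.10° ✗; |TS| = 12.60 ✓.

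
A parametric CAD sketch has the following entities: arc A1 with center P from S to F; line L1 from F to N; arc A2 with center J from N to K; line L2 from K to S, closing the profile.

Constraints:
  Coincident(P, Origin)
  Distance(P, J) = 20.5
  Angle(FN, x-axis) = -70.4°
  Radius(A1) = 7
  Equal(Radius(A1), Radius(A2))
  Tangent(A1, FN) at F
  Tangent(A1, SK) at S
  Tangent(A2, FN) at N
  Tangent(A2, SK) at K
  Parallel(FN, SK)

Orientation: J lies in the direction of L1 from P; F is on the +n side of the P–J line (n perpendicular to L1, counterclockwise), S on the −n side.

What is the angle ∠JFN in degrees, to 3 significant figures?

18.9°

The slot axis is L1's direction at -70.4°, so u = (cos -70.4°, sin -70.4°) = (0.335, -0.942) and n = (−sin -70.4°, cos -70.4°) = (0.942, 0.335). P is at the origin and J lies 20.5 along u from P, so J = 20.5·u = (6.88, -19.3). Tangency of A1 to both parallel lines with radius 7.0 puts F and S at P ± 7.0·n: F = (6.59, 2.35), S = (-6.59, -2.35). Equal radii place N and K the same way about J: N = J + 7.0·n = (13.5, -17.0), K = J − 7.0·n = (0.282, -21.7). Then cos ∠JFN = FJ·FN / (|FJ||FN|), giving 18.9°.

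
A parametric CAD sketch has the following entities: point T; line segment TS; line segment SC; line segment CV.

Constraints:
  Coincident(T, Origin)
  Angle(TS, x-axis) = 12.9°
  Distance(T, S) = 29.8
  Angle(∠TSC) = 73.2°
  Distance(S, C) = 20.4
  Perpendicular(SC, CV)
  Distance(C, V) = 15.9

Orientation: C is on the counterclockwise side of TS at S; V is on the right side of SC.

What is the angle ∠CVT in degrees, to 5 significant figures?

14.858°

T is at the origin; TS runs at 12.9° with length 29.8, so S = 29.8·(cos 12.9°, sin 12.9°) = (29.048, 6.6529). ∠TSC = 73.2°, so SC runs at 12.9° + (180° − 73.2°) = 119.70° from the x-axis; with |SC| = 20.4, C = S + 20.4·(cos 119.70°, sin 119.70°) = (18.941, 24.373). SC is perpendicular to CV; with |CV| = 15.9 on the right of SC, V = C + 15.9·(0.86863, 0.49546) = (32.752, 32.251). Then cos ∠CVT = VC·VT / (|VC||VT|), giving 14.858°.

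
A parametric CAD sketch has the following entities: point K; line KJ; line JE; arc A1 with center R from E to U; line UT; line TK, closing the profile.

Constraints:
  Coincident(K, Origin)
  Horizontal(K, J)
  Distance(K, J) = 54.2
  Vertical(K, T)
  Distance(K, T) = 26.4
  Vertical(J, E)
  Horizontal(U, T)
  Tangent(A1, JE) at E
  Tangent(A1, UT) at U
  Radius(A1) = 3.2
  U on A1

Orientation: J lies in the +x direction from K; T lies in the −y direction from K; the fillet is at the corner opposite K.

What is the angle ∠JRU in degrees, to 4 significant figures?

172.1°

The virtual corner opposite K is at (54.20, -26.40). Since A1 is tangent to JE there, RE ⟂ JE and the tangent condition forces RU to be normal to UT, with radius 3.2, so the center R sits 3.2 in from both sides at R = (51.00, -23.20). That places the tangent points at E = (54.20, -23.20) on JE and U = (51.00, -26.40) on UT. Then cos ∠JRU = RJ·RU / (|RJ||RU|), giving 172.1°.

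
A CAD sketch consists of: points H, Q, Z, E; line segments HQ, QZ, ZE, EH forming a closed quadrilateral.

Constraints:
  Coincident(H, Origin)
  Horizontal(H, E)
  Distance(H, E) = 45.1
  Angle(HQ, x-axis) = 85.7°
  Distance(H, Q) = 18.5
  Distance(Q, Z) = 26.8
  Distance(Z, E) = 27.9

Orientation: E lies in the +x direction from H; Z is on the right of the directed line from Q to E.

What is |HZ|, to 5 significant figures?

17.637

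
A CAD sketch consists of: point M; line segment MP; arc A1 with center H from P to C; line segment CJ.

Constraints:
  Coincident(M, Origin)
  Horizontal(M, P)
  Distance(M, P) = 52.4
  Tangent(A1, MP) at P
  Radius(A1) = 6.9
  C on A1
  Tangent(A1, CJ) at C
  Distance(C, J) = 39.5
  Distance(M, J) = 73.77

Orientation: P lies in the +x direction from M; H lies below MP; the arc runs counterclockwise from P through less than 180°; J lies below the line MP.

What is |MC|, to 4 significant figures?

46.64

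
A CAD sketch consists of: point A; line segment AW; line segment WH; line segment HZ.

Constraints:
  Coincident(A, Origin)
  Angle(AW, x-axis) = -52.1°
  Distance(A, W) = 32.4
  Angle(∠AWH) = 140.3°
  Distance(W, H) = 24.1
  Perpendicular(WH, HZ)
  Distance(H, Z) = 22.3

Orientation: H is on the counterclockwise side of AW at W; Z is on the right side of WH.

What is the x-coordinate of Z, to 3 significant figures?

38.7

∠AWH = 140.3°, so WH runs at -52.1° + (180° − 140.3°) = -12.4° from the x-axis; with |WH| = 24.1, H = W + 24.1·(cos -12.4°, sin -12.4°) = (43.4, -30.7). The perpendicularity gives HZ at right angles to WH; with |HZ| = 22.3 on the right of WH, Z = H + 22.3·(-0.215, -0.977) = (38.7, -52.5). So Z.x = 38.7.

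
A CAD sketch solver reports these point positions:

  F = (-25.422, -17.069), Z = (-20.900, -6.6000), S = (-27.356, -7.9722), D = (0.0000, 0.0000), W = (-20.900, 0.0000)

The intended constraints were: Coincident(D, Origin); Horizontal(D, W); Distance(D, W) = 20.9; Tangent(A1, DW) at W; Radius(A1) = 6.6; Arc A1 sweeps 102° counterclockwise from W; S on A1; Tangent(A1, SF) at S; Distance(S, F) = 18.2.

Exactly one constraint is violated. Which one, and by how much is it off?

Distance(S, F) = 18.2 — off by 8.90.

D = (0.00, 0.00) ✓; D.y = 0.00, W.y = 0.00 ✓; |DW| = 20.90 ✓; ∠(ZW, WD) = 90.00° ✓; |ZW| = 6.600 ✓; bearing(Z→S) − bearing(Z→W) = 102.0° ✓; |ZS| = 6.600 ✓; ∠(ZS, SF) = 90.00° ✓; |SF| = 9.300 ✗.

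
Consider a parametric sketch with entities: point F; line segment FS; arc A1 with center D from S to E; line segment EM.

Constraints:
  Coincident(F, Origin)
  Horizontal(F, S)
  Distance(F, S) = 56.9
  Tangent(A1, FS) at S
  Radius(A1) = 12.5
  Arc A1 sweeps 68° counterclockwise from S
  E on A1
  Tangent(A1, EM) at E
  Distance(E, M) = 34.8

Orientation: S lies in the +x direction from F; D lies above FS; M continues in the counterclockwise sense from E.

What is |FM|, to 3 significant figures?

90.8

F is at the origin; F and S share the same y with |FS| = 56.9 and S on the +x side, so S = (56.9, 0.00). Tangency of A1 to FS means the radius DS is perpendicular to FS, so D = S + (0, 12.5) = (56.9, 12.5). On A1, S sits at bearing -90° from D; a 68° counterclockwise sweep puts E at bearing -22°, so E = D + 12.5·(cos -22°, sin -22°) = (68.5, 7.82). Since A1 is tangent to EM there, DE ⟂ EM, so EM runs along (−sin -22°, cos -22°); with |EM| = 34.8, M = (81.5, 40.1). Then |FM| = |M − F| = 90.8.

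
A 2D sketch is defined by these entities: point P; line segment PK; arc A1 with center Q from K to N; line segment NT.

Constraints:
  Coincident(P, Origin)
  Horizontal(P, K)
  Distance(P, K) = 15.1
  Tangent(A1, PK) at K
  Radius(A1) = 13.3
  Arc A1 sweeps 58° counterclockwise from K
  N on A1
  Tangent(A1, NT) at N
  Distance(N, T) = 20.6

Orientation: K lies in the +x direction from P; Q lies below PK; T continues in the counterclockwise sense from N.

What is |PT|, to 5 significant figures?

24.760

On A1, K sits at bearing 90° from Q; a 58° counterclockwise sweep puts N at bearing 148°, so N = Q + 13.3·(cos 148°, sin 148°) = (3.8210, -6.2521). Since A1 is tangent to NT there, QN ⟂ NT, so NT runs along (−sin 148°, cos 148°); with |NT| = 20.6, T = (-7.0954, -23.722). Then |PT| = |T − P| = 24.760.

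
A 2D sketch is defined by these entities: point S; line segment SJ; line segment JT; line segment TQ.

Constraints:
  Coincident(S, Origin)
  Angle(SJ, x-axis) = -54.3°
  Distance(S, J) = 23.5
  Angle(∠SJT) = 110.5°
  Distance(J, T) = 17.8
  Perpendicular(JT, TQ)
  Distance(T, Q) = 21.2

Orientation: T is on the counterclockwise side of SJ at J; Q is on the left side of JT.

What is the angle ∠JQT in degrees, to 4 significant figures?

40.02°

∠SJT = 110.5°, so JT runs at -54.3° + (180° − 110.5°) = 15.20° from the x-axis; with |JT| = 17.8, T = J + 17.8·(cos 15.20°, sin 15.20°) = (30.89, -14.42). The perpendicularity gives TQ at right angles to JT; with |TQ| = 21.2 on the left of JT, Q = T + 21.2·(-0.2622, 0.9650) = (25.33, 6.041). Then cos ∠JQT = QJ·QT / (|QJ||QT|), giving 40.02°.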